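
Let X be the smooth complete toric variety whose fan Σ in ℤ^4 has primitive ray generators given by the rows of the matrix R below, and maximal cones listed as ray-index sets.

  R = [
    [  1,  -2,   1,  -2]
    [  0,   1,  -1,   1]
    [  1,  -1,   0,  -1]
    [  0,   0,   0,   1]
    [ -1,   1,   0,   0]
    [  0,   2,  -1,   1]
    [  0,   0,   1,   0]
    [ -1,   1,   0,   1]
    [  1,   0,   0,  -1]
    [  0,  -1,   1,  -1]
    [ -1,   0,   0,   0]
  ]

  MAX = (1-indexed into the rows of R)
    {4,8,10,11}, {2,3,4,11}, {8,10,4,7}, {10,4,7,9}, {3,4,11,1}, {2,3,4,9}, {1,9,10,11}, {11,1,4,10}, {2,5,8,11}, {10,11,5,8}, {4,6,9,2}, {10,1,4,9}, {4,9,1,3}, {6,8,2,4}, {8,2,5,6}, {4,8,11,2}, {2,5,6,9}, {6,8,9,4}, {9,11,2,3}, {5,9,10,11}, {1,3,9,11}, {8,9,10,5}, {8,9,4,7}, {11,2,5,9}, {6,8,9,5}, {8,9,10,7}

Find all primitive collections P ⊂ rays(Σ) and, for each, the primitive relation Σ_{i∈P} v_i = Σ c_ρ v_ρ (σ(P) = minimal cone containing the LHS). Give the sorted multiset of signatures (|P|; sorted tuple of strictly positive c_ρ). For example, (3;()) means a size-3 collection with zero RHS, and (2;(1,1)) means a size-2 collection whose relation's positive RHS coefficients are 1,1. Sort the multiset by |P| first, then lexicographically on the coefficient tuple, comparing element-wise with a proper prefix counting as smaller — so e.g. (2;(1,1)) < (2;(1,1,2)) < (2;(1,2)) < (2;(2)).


|primitive collections| = 22. Relations:

  {2,10}:  v_{2} + v_{10} = 0  ⟹  sig = (2;())
  {3,8}:  v_{3} + v_{8} = 0  ⟹  sig = (2;())
  {1,2}:  v_{1} + v_{2} = v_{3}  ⟹  sig = (2;(1))
  {1,6}:  v_{1} + v_{6} = v_{9}  ⟹  sig = (2;(1))
  {1,8}:  v_{1} + v_{8} = v_{10}  ⟹  sig = (2;(1))
  {3,10}:  v_{3} + v_{10} = v_{1}  ⟹  sig = (2;(1))
  {4,5}:  v_{4} + v_{5} = v_{8}  ⟹  sig = (2;(1))
  {3,5}:  v_{3} + v_{5} = v_{9} + v_{11}  ⟹  sig = (2;(1,1))
  {3,6}:  v_{3} + v_{6} = v_{2} + v_{9}  ⟹  sig = (2;(1,1))
  {6,10}:  v_{6} + v_{10} = v_{8} + v_{9}  ⟹  sig = (2;(1,1))
  {6,11}:  v_{6} + v_{11} = v_{2} + v_{5}  ⟹  sig = (2;(1,1))
  {7,11}:  v_{7} + v_{11} = v_{8} + v_{10}  ⟹  sig = (2;(1,1))
  {1,5}:  v_{1} + v_{5} = v_{9} + v_{10} + v_{11}  ⟹  sig = (2;(1,1,1))
  {2,7}:  v_{2} + v_{7} = v_{4} + v_{8} + v_{9}  ⟹  sig = (2;(1,1,1))
  {3,7}:  v_{3} + v_{7} = v_{4} + v_{9} + v_{10}  ⟹  sig = (2;(1,1,1))
  {1,7}:  v_{1} + v_{7} = v_{4} + v_{9} + 2·v_{10}  ⟹  sig = (2;(1,1,2))
  {5,7}:  v_{5} + v_{7} = 2·v_{8} + v_{9} + v_{10}  ⟹  sig = (2;(1,1,2))
  {6,7}:  v_{6} + v_{7} = v_{4} + 2·v_{8} + 2·v_{9}  ⟹  sig = (2;(1,2,2))
  {4,9,11}:  v_{4} + v_{9} + v_{11} = 0  ⟹  sig = (3;())
  {2,8,9}:  v_{2} + v_{8} + v_{9} = v_{6}  ⟹  sig = (3;(1))
  {8,9,11}:  v_{8} + v_{9} + v_{11} = v_{5}  ⟹  sig = (3;(1))
  {4,8,9,10}:  v_{4} + v_{8} + v_{9} + v_{10} = v_{7}  ⟹  sig = (4;(1))

Signatures (|P|; sorted positive RHS coefficients), sorted:
[(2;()), (2;()), (2;(1)), (2;(1)), (2;(1)), (2;(1)), (2;(1)), (2;(1,1)), (2;(1,1)), (2;(1,1)), (2;(1,1)), (2;(1,1)), (2;(1,1,1)), (2;(1,1,1)), (2;(1,1,1)), (2;(1,1,2)), (2;(1,1,2)), (2;(1,2,2)), (3;()), (3;(1)), (3;(1)), (4;(1))]


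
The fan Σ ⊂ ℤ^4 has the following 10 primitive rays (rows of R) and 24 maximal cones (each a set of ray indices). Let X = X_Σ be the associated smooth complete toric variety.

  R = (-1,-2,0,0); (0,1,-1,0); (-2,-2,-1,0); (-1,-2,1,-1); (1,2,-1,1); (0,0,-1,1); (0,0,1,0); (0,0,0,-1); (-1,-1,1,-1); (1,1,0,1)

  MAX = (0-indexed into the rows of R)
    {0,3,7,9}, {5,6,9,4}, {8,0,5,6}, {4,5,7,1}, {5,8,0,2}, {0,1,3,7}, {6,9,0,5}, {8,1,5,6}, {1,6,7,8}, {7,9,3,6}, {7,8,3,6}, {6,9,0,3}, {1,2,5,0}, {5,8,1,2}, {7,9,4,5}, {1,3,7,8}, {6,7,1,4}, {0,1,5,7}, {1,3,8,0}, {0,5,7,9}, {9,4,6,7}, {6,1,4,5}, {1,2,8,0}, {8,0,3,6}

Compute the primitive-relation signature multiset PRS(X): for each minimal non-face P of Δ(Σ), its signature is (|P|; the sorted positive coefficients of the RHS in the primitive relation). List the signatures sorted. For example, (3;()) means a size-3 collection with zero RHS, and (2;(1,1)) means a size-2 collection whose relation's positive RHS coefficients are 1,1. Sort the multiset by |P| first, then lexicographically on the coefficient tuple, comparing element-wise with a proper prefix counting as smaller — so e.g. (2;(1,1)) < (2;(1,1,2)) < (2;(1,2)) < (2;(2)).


Δ(Σ) — 10 vertices, 18 min non-faces:

  {3,4}:  v_{3} + v_{4} = 0  →  sig = (2;())
  {0,4}:  v_{0} + v_{4} = v_{5}  →  sig = (2;(1))
  {1,9}:  v_{1} + v_{9} = v_{4}  →  sig = (2;(1))
  {3,5}:  v_{3} + v_{5} = v_{0}  →  sig = (2;(1))
  {8,9}:  v_{8} + v_{9} = v_{6}  →  sig = (2;(1))
  {4,8}:  v_{4} + v_{8} = v_{1} + v_{6}  →  sig = (2;(1,1))
  {2,3}:  v_{2} + v_{3} = 2·v_{0} + v_{1} + v_{8}  →  sig = (2;(1,1,2))
  {2,4}:  v_{2} + v_{4} = v_{1} + 2·v_{5} + v_{8}  →  sig = (2;(1,1,2))
  {2,7}:  v_{2} + v_{7} = v_{0} + 2·v_{1} + v_{3}  →  sig = (2;(1,1,2))
  {2,9}:  v_{2} + v_{9} = 2·v_{5} + v_{8}  →  sig = (2;(1,2))
  {2,6}:  v_{2} + v_{6} = 2·v_{5} + 2·v_{8}  →  sig = (2;(2,2))
  {5,6,7}:  v_{5} + v_{6} + v_{7} = 0  →  sig = (3;())
  {0,6,7}:  v_{0} + v_{6} + v_{7} = v_{3}  →  sig = (3;(1))
  {1,3,6}:  v_{1} + v_{3} + v_{6} = v_{8}  →  sig = (3;(1))
  {0,1,6}:  v_{0} + v_{1} + v_{6} = v_{5} + v_{8}  →  sig = (3;(1,1))
  {5,7,8}:  v_{5} + v_{7} + v_{8} = v_{1} + v_{3}  →  sig = (3;(1,1))
  {0,7,8}:  v_{0} + v_{7} + v_{8} = v_{1} + 2·v_{3}  →  sig = (3;(1,2))
  {0,1,5,8}:  v_{0} + v_{1} + v_{5} + v_{8} = v_{2}  →  sig = (4;(1))

so the primitive-relation signature multiset is
    |P|=2: 11 collections, coeffs (), (1), (1), (1), (1), (1,1), (1,1,2), (1,1,2), (1,1,2), (1,2), (2,2)
    |P|=3: 6 collections, coeffs (), (1), (1), (1,1), (1,1), (1,2)
    |P|=4: 1 collection, coeffs (1)


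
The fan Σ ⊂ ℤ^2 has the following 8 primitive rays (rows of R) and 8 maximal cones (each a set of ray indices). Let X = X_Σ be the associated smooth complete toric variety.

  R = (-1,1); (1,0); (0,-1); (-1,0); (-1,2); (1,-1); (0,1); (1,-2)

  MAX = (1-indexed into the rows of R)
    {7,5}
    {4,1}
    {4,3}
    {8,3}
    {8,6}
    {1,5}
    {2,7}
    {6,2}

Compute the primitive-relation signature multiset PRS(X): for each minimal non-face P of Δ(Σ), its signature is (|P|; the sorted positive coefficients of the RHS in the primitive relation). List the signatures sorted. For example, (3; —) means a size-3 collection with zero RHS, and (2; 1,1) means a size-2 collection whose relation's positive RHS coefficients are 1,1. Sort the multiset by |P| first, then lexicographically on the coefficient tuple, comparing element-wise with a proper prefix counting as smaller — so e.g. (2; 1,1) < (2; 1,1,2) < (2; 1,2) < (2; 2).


|primitive collections| = 20. Relations:

  • {1,6}:  v_{1} + v_{6} = 0 — sig = (2; —)
  • {2,4}:  v_{2} + v_{4} = 0 — sig = (2; —)
  • {3,7}:  v_{3} + v_{7} = 0 — sig = (2; —)
  • {5,8}:  v_{5} + v_{8} = 0 — sig = (2; —)
  • {1,2}:  v_{1} + v_{2} = v_{7} — sig = (2; 1)
  • {1,3}:  v_{1} + v_{3} = v_{4} — sig = (2; 1)
  • {1,7}:  v_{1} + v_{7} = v_{5} — sig = (2; 1)
  • {1,8}:  v_{1} + v_{8} = v_{3} — sig = (2; 1)
  • {2,3}:  v_{2} + v_{3} = v_{6} — sig = (2; 1)
  • {3,5}:  v_{3} + v_{5} = v_{1} — sig = (2; 1)
  • {3,6}:  v_{3} + v_{6} = v_{8} — sig = (2; 1)
  • {4,6}:  v_{4} + v_{6} = v_{3} — sig = (2; 1)
  • {4,7}:  v_{4} + v_{7} = v_{1} — sig = (2; 1)
  • {5,6}:  v_{5} + v_{6} = v_{7} — sig = (2; 1)
  • {6,7}:  v_{6} + v_{7} = v_{2} — sig = (2; 1)
  • {7,8}:  v_{7} + v_{8} = v_{6} — sig = (2; 1)
  • {2,5}:  v_{2} + v_{5} = 2·v_{7} — sig = (2; 2)
  • {2,8}:  v_{2} + v_{8} = 2·v_{6} — sig = (2; 2)
  • {4,5}:  v_{4} + v_{5} = 2·v_{1} — sig = (2; 2)
  • {4,8}:  v_{4} + v_{8} = 2·v_{3} — sig = (2; 2)

so the primitive-relation signature multiset is
    |P|=2: 20 collections, coeffs (), (), (), (), (1), (1), (1), (1), (1), (1), (1), (1), (1), (1), (1), (1), (2), (2), (2), (2)


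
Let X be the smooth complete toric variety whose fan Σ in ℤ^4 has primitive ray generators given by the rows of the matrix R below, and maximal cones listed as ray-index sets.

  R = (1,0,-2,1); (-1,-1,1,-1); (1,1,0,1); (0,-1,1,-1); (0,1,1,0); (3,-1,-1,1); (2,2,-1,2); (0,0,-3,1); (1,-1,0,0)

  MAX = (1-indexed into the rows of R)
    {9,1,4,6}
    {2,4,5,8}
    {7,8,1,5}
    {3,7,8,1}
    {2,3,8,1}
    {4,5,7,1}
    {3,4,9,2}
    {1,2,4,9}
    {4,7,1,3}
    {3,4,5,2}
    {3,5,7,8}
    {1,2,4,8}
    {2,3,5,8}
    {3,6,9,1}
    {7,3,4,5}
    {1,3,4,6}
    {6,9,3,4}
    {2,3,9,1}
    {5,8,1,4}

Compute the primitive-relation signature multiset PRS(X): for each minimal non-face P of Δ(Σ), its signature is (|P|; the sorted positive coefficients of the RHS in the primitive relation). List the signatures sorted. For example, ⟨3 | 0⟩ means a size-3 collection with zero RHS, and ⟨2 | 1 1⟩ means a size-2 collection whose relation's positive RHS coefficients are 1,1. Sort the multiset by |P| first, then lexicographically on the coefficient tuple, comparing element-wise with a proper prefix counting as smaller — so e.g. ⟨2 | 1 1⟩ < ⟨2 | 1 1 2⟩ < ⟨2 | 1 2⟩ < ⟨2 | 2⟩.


Δ(Σ) — 9 vertices, 14 min non-faces:

  • {2,7}:  v_{2} + v_{7} = v_{3}  ⟹  sig = ⟨2 | 1⟩
  • {5,9}:  v_{5} + v_{9} = v_{3} + v_{4}  ⟹  sig = ⟨2 | 1 1⟩
  • {7,9}:  v_{7} + v_{9} = v_{1} + 2·v_{3} + v_{4}  ⟹  sig = ⟨2 | 1 1 2⟩
  • {6,8}:  v_{6} + v_{8} = 2·v_{1} + v_{9}  ⟹  sig = ⟨2 | 1 2⟩
  • {8,9}:  v_{8} + v_{9} = 2·v_{1} + v_{2}  ⟹  sig = ⟨2 | 1 2⟩
  • {5,6}:  v_{5} + v_{6} = v_{1} + 2·v_{3} + 2·v_{4}  ⟹  sig = ⟨2 | 1 2 2⟩
  • {2,6}:  v_{2} + v_{6} = 2·v_{9}  ⟹  sig = ⟨2 | 2⟩
  • {6,7}:  v_{6} + v_{7} = 2·v_{1} + 3·v_{3} + 2·v_{4}  ⟹  sig = ⟨2 | 2 2 3⟩
  • {1,2,5}:  v_{1} + v_{2} + v_{5} = 0  ⟹  sig = ⟨3 | 0⟩
  • {1,3,5}:  v_{1} + v_{3} + v_{5} = v_{7}  ⟹  sig = ⟨3 | 1⟩
  • {3,4,8}:  v_{3} + v_{4} + v_{8} = v_{1}  ⟹  sig = ⟨3 | 1⟩
  • {4,7,8}:  v_{4} + v_{7} + v_{8} = 2·v_{1} + v_{5}  ⟹  sig = ⟨3 | 1 2⟩
  • {1,2,3,4}:  v_{1} + v_{2} + v_{3} + v_{4} = v_{9}  ⟹  sig = ⟨4 | 1⟩
  • {1,3,4,9}:  v_{1} + v_{3} + v_{4} + v_{9} = v_{6}  ⟹  sig = ⟨4 | 1⟩

so the primitive-relation signature multiset is
    ⟨2 | 1⟩
    ⟨2 | 1 1⟩
    ⟨2 | 1 1 2⟩
    ⟨2 | 1 2⟩
    ⟨2 | 1 2⟩
    ⟨2 | 1 2 2⟩
    ⟨2 | 2⟩
    ⟨2 | 2 2 3⟩
    ⟨3 | 0⟩
    ⟨3 | 1⟩
    ⟨3 | 1⟩
    ⟨3 | 1 2⟩
    ⟨4 | 1⟩
    ⟨4 | 1⟩


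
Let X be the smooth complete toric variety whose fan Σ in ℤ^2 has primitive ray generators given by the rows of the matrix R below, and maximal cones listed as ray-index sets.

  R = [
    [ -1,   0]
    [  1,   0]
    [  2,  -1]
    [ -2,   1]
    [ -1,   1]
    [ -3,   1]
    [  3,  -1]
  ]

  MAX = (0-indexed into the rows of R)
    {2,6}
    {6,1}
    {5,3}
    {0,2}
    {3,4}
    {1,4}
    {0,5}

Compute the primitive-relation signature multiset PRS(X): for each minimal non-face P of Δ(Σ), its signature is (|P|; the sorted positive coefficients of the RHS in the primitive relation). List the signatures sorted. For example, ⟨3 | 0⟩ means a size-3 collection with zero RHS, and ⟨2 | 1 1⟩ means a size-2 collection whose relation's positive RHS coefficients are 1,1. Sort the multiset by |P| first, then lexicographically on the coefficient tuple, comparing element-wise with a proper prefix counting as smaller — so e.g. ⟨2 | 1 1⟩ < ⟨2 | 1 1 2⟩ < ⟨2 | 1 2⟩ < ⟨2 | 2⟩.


The 14 primitive collections of Σ (r=7, n=2):

  • {0,1}:  v_{0} + v_{1} = 0  ⇒ sig = ⟨2 | 0⟩
  • {2,3}:  v_{2} + v_{3} = 0  ⇒ sig = ⟨2 | 0⟩
  • {5,6}:  v_{5} + v_{6} = 0  ⇒ sig = ⟨2 | 0⟩
  • {0,3}:  v_{0} + v_{3} = v_{5}  ⇒ sig = ⟨2 | 1⟩
  • {0,4}:  v_{0} + v_{4} = v_{3}  ⇒ sig = ⟨2 | 1⟩
  • {0,6}:  v_{0} + v_{6} = v_{2}  ⇒ sig = ⟨2 | 1⟩
  • {1,2}:  v_{1} + v_{2} = v_{6}  ⇒ sig = ⟨2 | 1⟩
  • {1,3}:  v_{1} + v_{3} = v_{4}  ⇒ sig = ⟨2 | 1⟩
  • {1,5}:  v_{1} + v_{5} = v_{3}  ⇒ sig = ⟨2 | 1⟩
  • {2,4}:  v_{2} + v_{4} = v_{1}  ⇒ sig = ⟨2 | 1⟩
  • {2,5}:  v_{2} + v_{5} = v_{0}  ⇒ sig = ⟨2 | 1⟩
  • {3,6}:  v_{3} + v_{6} = v_{1}  ⇒ sig = ⟨2 | 1⟩
  • {4,5}:  v_{4} + v_{5} = 2·v_{3}  ⇒ sig = ⟨2 | 2⟩
  • {4,6}:  v_{4} + v_{6} = 2·v_{1}  ⇒ sig = ⟨2 | 2⟩

Signatures (|P|; sorted positive RHS coefficients), sorted:
    ⟨2 | 0⟩
    ⟨2 | 0⟩
    ⟨2 | 0⟩
    ⟨2 | 1⟩
    ⟨2 | 1⟩
    ⟨2 | 1⟩
    ⟨2 | 1⟩
    ⟨2 | 1⟩
    ⟨2 | 1⟩
    ⟨2 | 1⟩
    ⟨2 | 1⟩
    ⟨2 | 1⟩
    ⟨2 | 2⟩
    ⟨2 | 2⟩


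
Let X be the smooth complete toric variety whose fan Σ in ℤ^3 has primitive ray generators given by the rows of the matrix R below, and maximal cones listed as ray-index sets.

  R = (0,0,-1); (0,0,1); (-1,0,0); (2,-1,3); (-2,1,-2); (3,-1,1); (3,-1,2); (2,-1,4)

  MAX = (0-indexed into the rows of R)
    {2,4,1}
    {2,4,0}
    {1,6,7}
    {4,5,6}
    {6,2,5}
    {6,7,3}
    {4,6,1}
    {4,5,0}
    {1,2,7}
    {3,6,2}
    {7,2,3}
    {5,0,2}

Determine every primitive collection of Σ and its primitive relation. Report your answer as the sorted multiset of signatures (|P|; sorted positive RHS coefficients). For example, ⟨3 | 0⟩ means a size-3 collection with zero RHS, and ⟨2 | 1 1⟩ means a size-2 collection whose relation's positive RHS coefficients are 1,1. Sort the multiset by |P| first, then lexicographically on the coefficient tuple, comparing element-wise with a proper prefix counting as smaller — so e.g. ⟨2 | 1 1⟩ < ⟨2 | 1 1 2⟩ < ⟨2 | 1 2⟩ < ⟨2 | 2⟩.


Σ has 14 primitive collections:

  P={0,1}:  v_{0} + v_{1} = 0  so sig = ⟨2 | 0⟩
  P={0,6}:  v_{0} + v_{6} = v_{5}  so sig = ⟨2 | 1⟩
  P={0,7}:  v_{0} + v_{7} = v_{3}  so sig = ⟨2 | 1⟩
  P={1,3}:  v_{1} + v_{3} = v_{7}  so sig = ⟨2 | 1⟩
  P={1,5}:  v_{1} + v_{5} = v_{6}  so sig = ⟨2 | 1⟩
  P={3,4}:  v_{3} + v_{4} = v_{1}  so sig = ⟨2 | 1⟩
  P={0,3}:  v_{0} + v_{3} = v_{2} + v_{6}  so sig = ⟨2 | 1 1⟩
  P={5,7}:  v_{5} + v_{7} = v_{3} + v_{6}  so sig = ⟨2 | 1 1⟩
  P={3,5}:  v_{3} + v_{5} = v_{2} + 2·v_{6}  so sig = ⟨2 | 1 2⟩
  P={4,7}:  v_{4} + v_{7} = 2·v_{1}  so sig = ⟨2 | 2⟩
  P={2,4,6}:  v_{2} + v_{4} + v_{6} = 0  so sig = ⟨3 | 0⟩
  P={1,2,6}:  v_{1} + v_{2} + v_{6} = v_{3}  so sig = ⟨3 | 1⟩
  P={2,4,5}:  v_{2} + v_{4} + v_{5} = v_{0}  so sig = ⟨3 | 1⟩
  P={2,6,7}:  v_{2} + v_{6} + v_{7} = 2·v_{3}  so sig = ⟨3 | 2⟩

Sorted signature multiset PRS(X):
    ⟨2 | 0⟩
    ⟨2 | 1⟩
    ⟨2 | 1⟩
    ⟨2 | 1⟩
    ⟨2 | 1⟩
    ⟨2 | 1⟩
    ⟨2 | 1 1⟩
    ⟨2 | 1 1⟩
    ⟨2 | 1 2⟩
    ⟨2 | 2⟩
    ⟨3 | 0⟩
    ⟨3 | 1⟩
    ⟨3 | 1⟩
    ⟨3 | 2⟩


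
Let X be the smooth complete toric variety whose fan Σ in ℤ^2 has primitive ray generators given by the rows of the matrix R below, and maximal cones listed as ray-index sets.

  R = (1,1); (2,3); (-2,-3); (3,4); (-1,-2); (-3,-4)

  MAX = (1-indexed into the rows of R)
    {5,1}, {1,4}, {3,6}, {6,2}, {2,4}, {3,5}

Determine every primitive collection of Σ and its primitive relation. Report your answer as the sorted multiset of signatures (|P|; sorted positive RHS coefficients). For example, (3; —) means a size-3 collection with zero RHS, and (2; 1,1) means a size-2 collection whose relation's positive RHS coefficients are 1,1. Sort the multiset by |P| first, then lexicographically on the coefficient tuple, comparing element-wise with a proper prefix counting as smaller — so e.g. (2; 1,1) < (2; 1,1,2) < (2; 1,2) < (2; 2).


|primitive collections| = 9. Relations:

  {2,3}:  v_{2} + v_{3} = 0  so sig = (2; —)
  {4,6}:  v_{4} + v_{6} = 0  so sig = (2; —)
  {1,2}:  v_{1} + v_{2} = v_{4}  so sig = (2; 1)
  {1,3}:  v_{1} + v_{3} = v_{5}  so sig = (2; 1)
  {1,6}:  v_{1} + v_{6} = v_{3}  so sig = (2; 1)
  {2,5}:  v_{2} + v_{5} = v_{1}  so sig = (2; 1)
  {3,4}:  v_{3} + v_{4} = v_{1}  so sig = (2; 1)
  {4,5}:  v_{4} + v_{5} = 2·v_{1}  so sig = (2; 2)
  {5,6}:  v_{5} + v_{6} = 2·v_{3}  so sig = (2; 2)

so the primitive-relation signature multiset is
{ (2; —) ×2,  (2; 1) ×5,  (2; 2) ×2 }


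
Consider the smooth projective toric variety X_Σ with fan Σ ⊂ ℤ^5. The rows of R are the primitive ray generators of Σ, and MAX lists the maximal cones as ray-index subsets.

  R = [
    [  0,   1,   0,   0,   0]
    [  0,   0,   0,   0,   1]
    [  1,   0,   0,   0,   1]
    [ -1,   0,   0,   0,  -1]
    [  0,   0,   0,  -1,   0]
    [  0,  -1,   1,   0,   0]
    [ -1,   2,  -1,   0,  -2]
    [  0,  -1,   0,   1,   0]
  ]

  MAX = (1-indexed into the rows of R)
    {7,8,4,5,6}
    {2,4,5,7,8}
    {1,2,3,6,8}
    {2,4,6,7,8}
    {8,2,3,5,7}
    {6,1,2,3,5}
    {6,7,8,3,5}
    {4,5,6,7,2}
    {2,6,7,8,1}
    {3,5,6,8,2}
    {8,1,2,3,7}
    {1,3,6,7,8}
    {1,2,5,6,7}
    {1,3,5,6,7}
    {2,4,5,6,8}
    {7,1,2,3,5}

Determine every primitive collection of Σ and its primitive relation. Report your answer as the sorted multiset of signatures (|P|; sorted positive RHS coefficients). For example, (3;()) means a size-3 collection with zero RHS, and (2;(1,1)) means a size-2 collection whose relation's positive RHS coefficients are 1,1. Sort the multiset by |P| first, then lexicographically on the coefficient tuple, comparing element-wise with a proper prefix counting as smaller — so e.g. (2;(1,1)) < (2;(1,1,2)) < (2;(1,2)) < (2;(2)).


The 5 primitive collections of Σ (r=8, n=5):

  P = {3,4}:  v_{3} + v_{4} = 0  ⟹  sig = (2;())
  P = {1,4}:  v_{1} + v_{4} = v_{2} + v_{6} + v_{7}  ⟹  sig = (2;(1,1,1))
  P = {1,5,8}:  v_{1} + v_{5} + v_{8} = 0  ⟹  sig = (3;())
  P = {2,3,6,7}:  v_{2} + v_{3} + v_{6} + v_{7} = v_{1}  ⟹  sig = (4;(1))
  P = {2,5,6,7,8}:  v_{2} + v_{5} + v_{6} + v_{7} + v_{8} = v_{4}  ⟹  sig = (5;(1))

Hence PRS(X_Σ) =
    (2;())
    (2;(1,1,1))
    (3;())
    (4;(1))
    (5;(1))


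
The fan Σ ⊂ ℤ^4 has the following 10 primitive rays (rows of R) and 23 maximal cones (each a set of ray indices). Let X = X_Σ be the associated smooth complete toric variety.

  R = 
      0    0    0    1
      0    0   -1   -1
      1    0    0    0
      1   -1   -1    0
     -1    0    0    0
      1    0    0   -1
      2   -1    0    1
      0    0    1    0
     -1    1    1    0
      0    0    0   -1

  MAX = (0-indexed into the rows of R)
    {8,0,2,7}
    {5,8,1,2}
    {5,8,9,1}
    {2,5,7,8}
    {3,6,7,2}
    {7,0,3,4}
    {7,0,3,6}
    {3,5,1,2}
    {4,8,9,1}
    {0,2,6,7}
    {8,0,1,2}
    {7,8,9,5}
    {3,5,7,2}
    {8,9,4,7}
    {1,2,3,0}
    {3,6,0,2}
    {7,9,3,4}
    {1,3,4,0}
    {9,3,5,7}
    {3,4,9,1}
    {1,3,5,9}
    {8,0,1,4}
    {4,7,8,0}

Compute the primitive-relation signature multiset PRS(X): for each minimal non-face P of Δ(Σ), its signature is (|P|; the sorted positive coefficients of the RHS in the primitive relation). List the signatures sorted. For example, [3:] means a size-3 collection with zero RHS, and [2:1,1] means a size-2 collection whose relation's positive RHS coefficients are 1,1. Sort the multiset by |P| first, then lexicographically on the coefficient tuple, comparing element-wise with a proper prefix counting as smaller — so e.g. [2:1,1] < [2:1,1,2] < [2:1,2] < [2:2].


Minimal non-faces — 13 found among 10 rays, 23 max cones:

  P={0,9}:  v_{0} + v_{9} = 0 — sig = [2:]
  P={2,4}:  v_{2} + v_{4} = 0 — sig = [2:]
  P={3,8}:  v_{3} + v_{8} = 0 — sig = [2:]
  P={0,5}:  v_{0} + v_{5} = v_{2} — sig = [2:1]
  P={1,7}:  v_{1} + v_{7} = v_{9} — sig = [2:1]
  P={2,9}:  v_{2} + v_{9} = v_{5} — sig = [2:1]
  P={4,5}:  v_{4} + v_{5} = v_{9} — sig = [2:1]
  P={1,6}:  v_{1} + v_{6} = v_{2} + v_{3} — sig = [2:1,1]
  P={4,6}:  v_{4} + v_{6} = v_{0} + v_{3} + v_{7} — sig = [2:1,1,1]
  P={6,8}:  v_{6} + v_{8} = v_{0} + v_{2} + v_{7} — sig = [2:1,1,1]
  P={6,9}:  v_{6} + v_{9} = v_{2} + v_{3} + v_{7} — sig = [2:1,1,1]
  P={5,6}:  v_{5} + v_{6} = 2·v_{2} + v_{3} + v_{7} — sig = [2:1,1,2]
  P={0,2,3,7}:  v_{0} + v_{2} + v_{3} + v_{7} = v_{6} — sig = [4:1]

Signatures (|P|; sorted positive RHS coefficients), sorted:
    |P|=2: 12 collections, coeffs (), (), (), (1), (1), (1), (1), (1,1), (1,1,1), (1,1,1), (1,1,1), (1,1,2)
    |P|=4: 1 collection, coeffs (1)


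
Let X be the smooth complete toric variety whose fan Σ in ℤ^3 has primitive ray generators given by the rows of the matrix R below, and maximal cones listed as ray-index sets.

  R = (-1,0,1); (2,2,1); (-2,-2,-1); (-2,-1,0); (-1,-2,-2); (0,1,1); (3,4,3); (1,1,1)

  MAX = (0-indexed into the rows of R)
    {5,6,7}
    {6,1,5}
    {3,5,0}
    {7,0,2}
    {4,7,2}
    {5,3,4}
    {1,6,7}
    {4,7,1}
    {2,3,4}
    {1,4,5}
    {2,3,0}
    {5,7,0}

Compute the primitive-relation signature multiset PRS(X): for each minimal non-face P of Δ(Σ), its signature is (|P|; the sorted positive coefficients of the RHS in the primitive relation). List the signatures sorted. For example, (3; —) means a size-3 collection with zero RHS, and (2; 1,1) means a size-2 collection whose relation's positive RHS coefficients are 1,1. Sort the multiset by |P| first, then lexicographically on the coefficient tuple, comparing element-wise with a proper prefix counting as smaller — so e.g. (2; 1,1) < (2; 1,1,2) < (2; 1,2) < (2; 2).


Minimal non-faces — 12 found among 8 rays, 12 max cones:

  P={1,2}:  v_{1} + v_{2} = 0  →  sig = (2; —)
  P={0,4}:  v_{0} + v_{4} = v_{2}  →  sig = (2; 1)
  P={1,3}:  v_{1} + v_{3} = v_{5}  →  sig = (2; 1)
  P={2,5}:  v_{2} + v_{5} = v_{3}  →  sig = (2; 1)
  P={3,7}:  v_{3} + v_{7} = v_{0}  →  sig = (2; 1)
  P={4,6}:  v_{4} + v_{6} = v_{1}  →  sig = (2; 1)
  P={0,1}:  v_{0} + v_{1} = v_{5} + v_{7}  →  sig = (2; 1,1)
  P={2,6}:  v_{2} + v_{6} = v_{5} + v_{7}  →  sig = (2; 1,1)
  P={3,6}:  v_{3} + v_{6} = 2·v_{5} + v_{7}  →  sig = (2; 1,2)
  P={0,6}:  v_{0} + v_{6} = 2·v_{5} + 2·v_{7}  →  sig = (2; 2,2)
  P={4,5,7}:  v_{4} + v_{5} + v_{7} = 0  →  sig = (3; —)
  P={1,5,7}:  v_{1} + v_{5} + v_{7} = v_{6}  →  sig = (3; 1)

Signatures (|P|; sorted positive RHS coefficients), sorted:
{ (2; —),  (2; 1) ×5,  (2; 1,1) ×2,  (2; 1,2),  (2; 2,2),  (3; —),  (3; 1) }


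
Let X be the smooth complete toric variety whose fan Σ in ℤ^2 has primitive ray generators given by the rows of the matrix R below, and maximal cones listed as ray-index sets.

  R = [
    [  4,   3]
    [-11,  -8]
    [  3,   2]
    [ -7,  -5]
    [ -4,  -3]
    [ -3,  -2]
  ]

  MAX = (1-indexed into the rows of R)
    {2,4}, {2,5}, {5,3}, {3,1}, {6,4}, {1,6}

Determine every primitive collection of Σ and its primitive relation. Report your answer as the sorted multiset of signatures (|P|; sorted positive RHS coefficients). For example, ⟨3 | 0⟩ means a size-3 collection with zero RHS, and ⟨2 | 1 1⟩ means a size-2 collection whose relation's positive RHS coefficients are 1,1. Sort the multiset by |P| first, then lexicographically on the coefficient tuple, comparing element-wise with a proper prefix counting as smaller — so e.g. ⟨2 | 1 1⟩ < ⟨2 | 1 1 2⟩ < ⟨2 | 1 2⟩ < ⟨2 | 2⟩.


Σ has 9 primitive collections:

  P={1,5}:  v_{1} + v_{5} = 0 ; sig = ⟨2 | 0⟩
  P={3,6}:  v_{3} + v_{6} = 0 ; sig = ⟨2 | 0⟩
  P={1,2}:  v_{1} + v_{2} = v_{4} ; sig = ⟨2 | 1⟩
  P={1,4}:  v_{1} + v_{4} = v_{6} ; sig = ⟨2 | 1⟩
  P={3,4}:  v_{3} + v_{4} = v_{5} ; sig = ⟨2 | 1⟩
  P={4,5}:  v_{4} + v_{5} = v_{2} ; sig = ⟨2 | 1⟩
  P={5,6}:  v_{5} + v_{6} = v_{4} ; sig = ⟨2 | 1⟩
  P={2,3}:  v_{2} + v_{3} = 2·v_{5} ; sig = ⟨2 | 2⟩
  P={2,6}:  v_{2} + v_{6} = 2·v_{4} ; sig = ⟨2 | 2⟩

Sorted signature multiset PRS(X):
[⟨2 | 0⟩, ⟨2 | 0⟩, ⟨2 | 1⟩, ⟨2 | 1⟩, ⟨2 | 1⟩, ⟨2 | 1⟩, ⟨2 | 1⟩, ⟨2 | 2⟩, ⟨2 | 2⟩]


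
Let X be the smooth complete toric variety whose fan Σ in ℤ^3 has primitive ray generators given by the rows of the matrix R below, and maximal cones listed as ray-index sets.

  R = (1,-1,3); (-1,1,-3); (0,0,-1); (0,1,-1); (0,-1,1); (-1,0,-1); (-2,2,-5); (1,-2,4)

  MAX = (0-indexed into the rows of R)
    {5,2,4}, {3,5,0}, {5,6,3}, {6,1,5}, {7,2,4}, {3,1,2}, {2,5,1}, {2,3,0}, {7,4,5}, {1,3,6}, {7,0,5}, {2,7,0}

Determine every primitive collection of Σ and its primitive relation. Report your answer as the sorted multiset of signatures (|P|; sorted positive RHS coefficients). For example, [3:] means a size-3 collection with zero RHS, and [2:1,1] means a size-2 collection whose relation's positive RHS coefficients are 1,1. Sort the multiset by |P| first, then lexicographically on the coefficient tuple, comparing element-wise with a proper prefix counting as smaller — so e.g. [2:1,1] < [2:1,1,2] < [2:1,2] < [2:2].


|primitive collections| = 14. Relations:

  P = {0,1}:  v_{0} + v_{1} = 0  ⇒ sig = [2:]
  P = {3,4}:  v_{3} + v_{4} = 0  ⇒ sig = [2:]
  P = {0,4}:  v_{0} + v_{4} = v_{7}  ⇒ sig = [2:1]
  P = {1,7}:  v_{1} + v_{7} = v_{4}  ⇒ sig = [2:1]
  P = {3,7}:  v_{3} + v_{7} = v_{0}  ⇒ sig = [2:1]
  P = {6,7}:  v_{6} + v_{7} = v_{5}  ⇒ sig = [2:1]
  P = {0,6}:  v_{0} + v_{6} = v_{3} + v_{5}  ⇒ sig = [2:1,1]
  P = {1,4}:  v_{1} + v_{4} = v_{2} + v_{5}  ⇒ sig = [2:1,1]
  P = {4,6}:  v_{4} + v_{6} = v_{1} + v_{5}  ⇒ sig = [2:1,1]
  P = {2,6}:  v_{2} + v_{6} = 2·v_{1}  ⇒ sig = [2:2]
  P = {0,2,5}:  v_{0} + v_{2} + v_{5} = v_{4}  ⇒ sig = [3:1]
  P = {1,3,5}:  v_{1} + v_{3} + v_{5} = v_{6}  ⇒ sig = [3:1]
  P = {2,3,5}:  v_{2} + v_{3} + v_{5} = v_{1}  ⇒ sig = [3:1]
  P = {2,5,7}:  v_{2} + v_{5} + v_{7} = 2·v_{4}  ⇒ sig = [3:2]

Signatures (|P|; sorted positive RHS coefficients), sorted:
{ [2:] ×2,  [2:1] ×4,  [2:1,1] ×3,  [2:2],  [3:1] ×3,  [3:2] }


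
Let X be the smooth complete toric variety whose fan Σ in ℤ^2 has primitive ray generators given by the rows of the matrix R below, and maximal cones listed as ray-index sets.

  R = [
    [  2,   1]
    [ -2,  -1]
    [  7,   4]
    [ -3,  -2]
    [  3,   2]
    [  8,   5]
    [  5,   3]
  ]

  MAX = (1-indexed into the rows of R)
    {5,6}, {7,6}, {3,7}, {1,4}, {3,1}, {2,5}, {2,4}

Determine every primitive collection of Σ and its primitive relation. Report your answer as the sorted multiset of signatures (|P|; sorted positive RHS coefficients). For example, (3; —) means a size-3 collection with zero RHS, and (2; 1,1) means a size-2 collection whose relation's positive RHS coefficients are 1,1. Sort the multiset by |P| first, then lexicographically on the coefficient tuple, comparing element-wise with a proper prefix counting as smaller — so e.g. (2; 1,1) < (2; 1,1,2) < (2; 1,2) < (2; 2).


14 collections generate NE(X_Σ); each relation:

  P={1,2}:  v_{1} + v_{2} = 0  ⇒ sig = (2; —)
  P={4,5}:  v_{4} + v_{5} = 0  ⇒ sig = (2; —)
  P={1,5}:  v_{1} + v_{5} = v_{7}  ⇒ sig = (2; 1)
  P={1,7}:  v_{1} + v_{7} = v_{3}  ⇒ sig = (2; 1)
  P={2,3}:  v_{2} + v_{3} = v_{7}  ⇒ sig = (2; 1)
  P={2,7}:  v_{2} + v_{7} = v_{5}  ⇒ sig = (2; 1)
  P={4,6}:  v_{4} + v_{6} = v_{7}  ⇒ sig = (2; 1)
  P={4,7}:  v_{4} + v_{7} = v_{1}  ⇒ sig = (2; 1)
  P={5,7}:  v_{5} + v_{7} = v_{6}  ⇒ sig = (2; 1)
  P={1,6}:  v_{1} + v_{6} = 2·v_{7}  ⇒ sig = (2; 2)
  P={2,6}:  v_{2} + v_{6} = 2·v_{5}  ⇒ sig = (2; 2)
  P={3,4}:  v_{3} + v_{4} = 2·v_{1}  ⇒ sig = (2; 2)
  P={3,5}:  v_{3} + v_{5} = 2·v_{7}  ⇒ sig = (2; 2)
  P={3,6}:  v_{3} + v_{6} = 3·v_{7}  ⇒ sig = (2; 3)

Signatures (|P|; sorted positive RHS coefficients), sorted:
    (2; —)
    (2; —)
    (2; 1)
    (2; 1)
    (2; 1)
    (2; 1)
    (2; 1)
    (2; 1)
    (2; 1)
    (2; 2)
    (2; 2)
    (2; 2)
    (2; 2)
    (2; 3)


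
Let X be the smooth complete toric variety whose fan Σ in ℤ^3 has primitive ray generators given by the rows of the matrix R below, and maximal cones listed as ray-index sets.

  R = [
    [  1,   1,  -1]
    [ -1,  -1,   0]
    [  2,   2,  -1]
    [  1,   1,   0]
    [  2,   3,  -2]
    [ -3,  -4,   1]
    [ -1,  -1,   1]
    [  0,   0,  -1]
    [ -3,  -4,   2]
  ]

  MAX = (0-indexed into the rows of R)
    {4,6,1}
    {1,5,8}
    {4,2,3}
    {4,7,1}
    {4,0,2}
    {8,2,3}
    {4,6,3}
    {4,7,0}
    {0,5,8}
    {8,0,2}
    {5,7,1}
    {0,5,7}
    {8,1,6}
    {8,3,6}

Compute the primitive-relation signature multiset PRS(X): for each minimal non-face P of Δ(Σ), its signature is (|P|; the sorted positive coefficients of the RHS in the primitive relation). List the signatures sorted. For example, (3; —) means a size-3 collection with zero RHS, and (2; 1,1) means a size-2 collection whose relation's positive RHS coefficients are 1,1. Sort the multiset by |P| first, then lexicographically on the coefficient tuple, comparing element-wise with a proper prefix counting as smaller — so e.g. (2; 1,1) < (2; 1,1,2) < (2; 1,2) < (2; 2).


The 15 primitive collections of Σ (r=9, n=3):

  • {0,6}:  v_{0} + v_{6} = 0  ⇒ sig = (2; —)
  • {1,3}:  v_{1} + v_{3} = 0  ⇒ sig = (2; —)
  • {0,1}:  v_{0} + v_{1} = v_{7}  ⇒ sig = (2; 1)
  • {0,3}:  v_{0} + v_{3} = v_{2}  ⇒ sig = (2; 1)
  • {1,2}:  v_{1} + v_{2} = v_{0}  ⇒ sig = (2; 1)
  • {2,6}:  v_{2} + v_{6} = v_{3}  ⇒ sig = (2; 1)
  • {3,7}:  v_{3} + v_{7} = v_{0}  ⇒ sig = (2; 1)
  • {4,8}:  v_{4} + v_{8} = v_{1}  ⇒ sig = (2; 1)
  • {6,7}:  v_{6} + v_{7} = v_{1}  ⇒ sig = (2; 1)
  • {7,8}:  v_{7} + v_{8} = v_{5}  ⇒ sig = (2; 1)
  • {3,5}:  v_{3} + v_{5} = v_{0} + v_{8}  ⇒ sig = (2; 1,1)
  • {4,5}:  v_{4} + v_{5} = v_{1} + v_{7}  ⇒ sig = (2; 1,1)
  • {5,6}:  v_{5} + v_{6} = v_{1} + v_{8}  ⇒ sig = (2; 1,1)
  • {2,5}:  v_{2} + v_{5} = 2·v_{0} + v_{8}  ⇒ sig = (2; 1,2)
  • {2,7}:  v_{2} + v_{7} = 2·v_{0}  ⇒ sig = (2; 2)

Hence PRS(X_Σ) =
    (2; —)
    (2; —)
    (2; 1)
    (2; 1)
    (2; 1)
    (2; 1)
    (2; 1)
    (2; 1)
    (2; 1)
    (2; 1)
    (2; 1,1)
    (2; 1,1)
    (2; 1,1)
    (2; 1,2)
    (2; 2)


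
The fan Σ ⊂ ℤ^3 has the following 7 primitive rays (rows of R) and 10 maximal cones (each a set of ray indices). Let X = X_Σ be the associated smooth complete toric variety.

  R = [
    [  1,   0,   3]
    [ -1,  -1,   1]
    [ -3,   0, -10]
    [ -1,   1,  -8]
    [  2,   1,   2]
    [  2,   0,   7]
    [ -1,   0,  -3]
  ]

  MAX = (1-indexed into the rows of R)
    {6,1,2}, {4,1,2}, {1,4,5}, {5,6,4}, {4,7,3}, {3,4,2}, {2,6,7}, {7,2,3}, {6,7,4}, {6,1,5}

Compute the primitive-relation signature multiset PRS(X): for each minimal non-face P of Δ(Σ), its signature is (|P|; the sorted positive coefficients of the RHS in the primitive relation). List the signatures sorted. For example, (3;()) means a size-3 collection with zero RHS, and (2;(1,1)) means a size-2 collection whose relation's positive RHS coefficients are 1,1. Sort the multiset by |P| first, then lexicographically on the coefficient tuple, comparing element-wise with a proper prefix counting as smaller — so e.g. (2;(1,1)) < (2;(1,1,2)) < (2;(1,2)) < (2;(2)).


|primitive collections| = 9. Relations:

  P={1,7}:  v_{1} + v_{7} = 0  so sig = (2;())
  P={2,5}:  v_{2} + v_{5} = v_{1}  so sig = (2;(1))
  P={3,5}:  v_{3} + v_{5} = v_{4}  so sig = (2;(1))
  P={3,6}:  v_{3} + v_{6} = v_{7}  so sig = (2;(1))
  P={1,3}:  v_{1} + v_{3} = v_{2} + v_{4}  so sig = (2;(1,1))
  P={5,7}:  v_{5} + v_{7} = v_{4} + v_{6}  so sig = (2;(1,1))
  P={2,4,6}:  v_{2} + v_{4} + v_{6} = 0  so sig = (3;())
  P={1,4,6}:  v_{1} + v_{4} + v_{6} = v_{5}  so sig = (3;(1))
  P={2,4,7}:  v_{2} + v_{4} + v_{7} = v_{3}  so sig = (3;(1))

Signatures (|P|; sorted positive RHS coefficients), sorted:
{ (2;()),  (2;(1)) ×3,  (2;(1,1)) ×2,  (3;()),  (3;(1)) ×2 }


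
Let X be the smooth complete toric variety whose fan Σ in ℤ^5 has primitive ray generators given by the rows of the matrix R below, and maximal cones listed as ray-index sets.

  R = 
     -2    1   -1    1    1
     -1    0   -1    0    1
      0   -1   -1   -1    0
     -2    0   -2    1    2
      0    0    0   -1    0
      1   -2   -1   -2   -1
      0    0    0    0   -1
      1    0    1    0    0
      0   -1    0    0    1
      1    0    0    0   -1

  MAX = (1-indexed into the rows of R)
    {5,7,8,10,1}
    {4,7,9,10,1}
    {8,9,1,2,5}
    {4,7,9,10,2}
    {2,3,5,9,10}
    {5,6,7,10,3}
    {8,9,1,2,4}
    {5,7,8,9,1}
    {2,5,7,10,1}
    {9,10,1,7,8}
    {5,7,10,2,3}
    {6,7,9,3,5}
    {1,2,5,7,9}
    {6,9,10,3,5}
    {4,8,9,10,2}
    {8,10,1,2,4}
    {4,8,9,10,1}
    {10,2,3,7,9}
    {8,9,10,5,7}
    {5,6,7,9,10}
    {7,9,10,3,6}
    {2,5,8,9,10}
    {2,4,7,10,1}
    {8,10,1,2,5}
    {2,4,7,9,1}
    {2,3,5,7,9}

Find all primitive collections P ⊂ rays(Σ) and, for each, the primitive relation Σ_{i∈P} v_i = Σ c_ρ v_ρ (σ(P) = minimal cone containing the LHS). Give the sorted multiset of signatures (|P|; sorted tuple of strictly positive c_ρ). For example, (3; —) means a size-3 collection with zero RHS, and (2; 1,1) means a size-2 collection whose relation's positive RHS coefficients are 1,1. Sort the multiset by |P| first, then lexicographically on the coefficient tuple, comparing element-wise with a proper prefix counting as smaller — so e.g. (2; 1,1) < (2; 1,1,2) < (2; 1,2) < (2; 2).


14 minimal non-faces of Δ(Σ) (on 10 rays):

  P = {1,6}:  v_{1} + v_{6} = v_{2} + v_{3} + v_{7}  ⟹  sig = (2; 1,1,1)
  P = {3,8}:  v_{3} + v_{8} = v_{5} + v_{9} + v_{10}  ⟹  sig = (2; 1,1,1)
  P = {4,6}:  v_{4} + v_{6} = 2·v_{2} + v_{3} + v_{7} + v_{9} + v_{10}  ⟹  sig = (2; 1,1,1,1,2)
  P = {3,4}:  v_{3} + v_{4} = 3·v_{2} + v_{7} + v_{9} + v_{10}  ⟹  sig = (2; 1,1,1,3)
  P = {1,3}:  v_{1} + v_{3} = 2·v_{2} + v_{7}  ⟹  sig = (2; 1,2)
  P = {6,8}:  v_{6} + v_{8} = 2·v_{5} + v_{7} + 2·v_{9} + 2·v_{10}  ⟹  sig = (2; 1,2,2,2)
  P = {2,6}:  v_{2} + v_{6} = 2·v_{3}  ⟹  sig = (2; 2)
  P = {4,5}:  v_{4} + v_{5} = 2·v_{2}  ⟹  sig = (2; 2)
  P = {2,7,8}:  v_{2} + v_{7} + v_{8} = 0  ⟹  sig = (3; —)
  P = {4,7,8}:  v_{4} + v_{7} + v_{8} = v_{1} + v_{9} + v_{10}  ⟹  sig = (3; 1,1,1)
  P = {1,2,9,10}:  v_{1} + v_{2} + v_{9} + v_{10} = v_{4}  ⟹  sig = (4; 1)
  P = {1,5,9,10}:  v_{1} + v_{5} + v_{9} + v_{10} = v_{2}  ⟹  sig = (4; 1)
  P = {2,5,7,9,10}:  v_{2} + v_{5} + v_{7} + v_{9} + v_{10} = v_{3}  ⟹  sig = (5; 1)
  P = {3,5,7,9,10}:  v_{3} + v_{5} + v_{7} + v_{9} + v_{10} = v_{6}  ⟹  sig = (5; 1)

Sorted signature multiset PRS(X):
{ (2; 1,1,1) ×2,  (2; 1,1,1,1,2),  (2; 1,1,1,3),  (2; 1,2),  (2; 1,2,2,2),  (2; 2) ×2,  (3; —),  (3; 1,1,1),  (4; 1) ×2,  (5; 1) ×2 }


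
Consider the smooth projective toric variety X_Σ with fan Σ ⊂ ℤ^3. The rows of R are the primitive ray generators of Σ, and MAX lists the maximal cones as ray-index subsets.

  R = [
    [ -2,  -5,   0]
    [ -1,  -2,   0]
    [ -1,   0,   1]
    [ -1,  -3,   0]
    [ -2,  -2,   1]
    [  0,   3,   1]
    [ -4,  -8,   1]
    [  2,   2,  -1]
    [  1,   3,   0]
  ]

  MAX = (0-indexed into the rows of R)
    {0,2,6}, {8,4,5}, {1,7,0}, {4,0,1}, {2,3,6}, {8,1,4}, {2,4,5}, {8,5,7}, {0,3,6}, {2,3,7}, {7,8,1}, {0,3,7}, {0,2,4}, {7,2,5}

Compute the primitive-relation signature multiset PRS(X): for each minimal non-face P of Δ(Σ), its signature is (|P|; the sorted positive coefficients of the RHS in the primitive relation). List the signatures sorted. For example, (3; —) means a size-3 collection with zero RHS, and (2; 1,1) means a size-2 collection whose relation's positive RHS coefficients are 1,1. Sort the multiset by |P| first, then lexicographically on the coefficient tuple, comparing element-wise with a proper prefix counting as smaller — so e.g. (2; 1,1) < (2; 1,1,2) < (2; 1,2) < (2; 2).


17 minimal non-faces of Δ(Σ) (on 9 rays):

  {3,8}:  v_{3} + v_{8} = 0 — sig = (2; —)
  {4,7}:  v_{4} + v_{7} = 0 — sig = (2; —)
  {0,5}:  v_{0} + v_{5} = v_{4} — sig = (2; 1)
  {0,8}:  v_{0} + v_{8} = v_{1} — sig = (2; 1)
  {1,2}:  v_{1} + v_{2} = v_{4} — sig = (2; 1)
  {1,3}:  v_{1} + v_{3} = v_{0} — sig = (2; 1)
  {2,8}:  v_{2} + v_{8} = v_{5} — sig = (2; 1)
  {3,5}:  v_{3} + v_{5} = v_{2} — sig = (2; 1)
  {1,5}:  v_{1} + v_{5} = v_{4} + v_{8} — sig = (2; 1,1)
  {3,4}:  v_{3} + v_{4} = v_{0} + v_{2} — sig = (2; 1,1)
  {6,8}:  v_{6} + v_{8} = v_{0} + v_{2} — sig = (2; 1,1)
  {1,6}:  v_{1} + v_{6} = 2·v_{0} + v_{2} — sig = (2; 1,2)
  {5,6}:  v_{5} + v_{6} = v_{0} + 2·v_{2} — sig = (2; 1,2)
  {6,7}:  v_{6} + v_{7} = 2·v_{3} — sig = (2; 2)
  {4,6}:  v_{4} + v_{6} = 2·v_{0} + 2·v_{2} — sig = (2; 2,2)
  {0,2,3}:  v_{0} + v_{2} + v_{3} = v_{6} — sig = (3; 1)
  {0,2,7}:  v_{0} + v_{2} + v_{7} = v_{3} — sig = (3; 1)

Signatures (|P|; sorted positive RHS coefficients), sorted:
    |P|=2: 15 collections, coeffs (), (), (1), (1), (1), (1), (1), (1), (1,1), (1,1), (1,1), (1,2), (1,2), (2), (2,2)
    |P|=3: 2 collections, coeffs (1), (1)


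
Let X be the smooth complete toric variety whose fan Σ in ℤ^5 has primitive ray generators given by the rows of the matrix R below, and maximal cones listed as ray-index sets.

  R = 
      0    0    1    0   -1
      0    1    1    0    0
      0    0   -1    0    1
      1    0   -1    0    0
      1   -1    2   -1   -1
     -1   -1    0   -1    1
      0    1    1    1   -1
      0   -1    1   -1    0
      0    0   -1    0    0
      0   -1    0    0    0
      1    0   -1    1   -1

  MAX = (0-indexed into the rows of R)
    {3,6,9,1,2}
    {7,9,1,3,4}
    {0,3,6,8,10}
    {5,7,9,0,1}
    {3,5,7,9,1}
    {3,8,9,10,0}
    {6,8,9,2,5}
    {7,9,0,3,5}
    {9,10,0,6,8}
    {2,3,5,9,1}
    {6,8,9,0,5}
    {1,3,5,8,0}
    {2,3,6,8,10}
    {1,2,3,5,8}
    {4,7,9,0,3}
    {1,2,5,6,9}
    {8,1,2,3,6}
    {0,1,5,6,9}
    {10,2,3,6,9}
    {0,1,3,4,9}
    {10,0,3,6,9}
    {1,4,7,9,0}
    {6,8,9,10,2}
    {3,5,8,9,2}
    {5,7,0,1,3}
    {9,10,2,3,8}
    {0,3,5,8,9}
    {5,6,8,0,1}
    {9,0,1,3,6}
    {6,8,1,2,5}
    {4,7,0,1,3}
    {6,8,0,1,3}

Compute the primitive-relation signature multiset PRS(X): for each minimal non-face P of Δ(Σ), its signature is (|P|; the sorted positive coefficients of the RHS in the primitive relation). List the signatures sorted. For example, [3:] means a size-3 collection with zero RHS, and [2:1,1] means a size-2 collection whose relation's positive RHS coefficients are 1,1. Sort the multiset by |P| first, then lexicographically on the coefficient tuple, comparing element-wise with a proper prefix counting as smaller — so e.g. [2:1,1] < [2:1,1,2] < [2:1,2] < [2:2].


The 17 primitive collections of Σ (r=11, n=5):

  • {0,2}:  v_{0} + v_{2} = 0 — sig = [2:]
  • {1,10}:  v_{1} + v_{10} = v_{3} + v_{6} — sig = [2:1,1]
  • {5,10}:  v_{5} + v_{10} = v_{8} + v_{9} — sig = [2:1,1]
  • {4,8}:  v_{4} + v_{8} = v_{0} + v_{3} + v_{7} — sig = [2:1,1,1]
  • {6,7}:  v_{6} + v_{7} = v_{0} + v_{1} + v_{9} — sig = [2:1,1,1]
  • {7,8}:  v_{7} + v_{8} = v_{0} + v_{3} + v_{5} — sig = [2:1,1,1]
  • {7,10}:  v_{7} + v_{10} = v_{0} + v_{3} + v_{9} — sig = [2:1,1,1]
  • {2,4}:  v_{2} + v_{4} = v_{1} + v_{3} + v_{7} + v_{9} — sig = [2:1,1,1,1]
  • {2,7}:  v_{2} + v_{7} = v_{1} + v_{3} + v_{5} + v_{9} — sig = [2:1,1,1,1]
  • {4,6}:  v_{4} + v_{6} = 2·v_{0} + 2·v_{1} + v_{3} + 2·v_{9} — sig = [2:1,2,2,2]
  • {4,10}:  v_{4} + v_{10} = 2·v_{0} + v_{1} + 2·v_{3} + 2·v_{9} — sig = [2:1,2,2,2]
  • {4,5}:  v_{4} + v_{5} = 2·v_{7} — sig = [2:2]
  • {1,8,9}:  v_{1} + v_{8} + v_{9} = 0 — sig = [3:]
  • {3,5,6}:  v_{3} + v_{5} + v_{6} = 0 — sig = [3:]
  • {3,6,8,9}:  v_{3} + v_{6} + v_{8} + v_{9} = v_{10} — sig = [4:1]
  • {0,1,3,5,9}:  v_{0} + v_{1} + v_{3} + v_{5} + v_{9} = v_{7} — sig = [5:1]
  • {0,1,3,7,9}:  v_{0} + v_{1} + v_{3} + v_{7} + v_{9} = v_{4} — sig = [5:1]

Sorted signature multiset PRS(X):
[[2:], [2:1,1], [2:1,1], [2:1,1,1], [2:1,1,1], [2:1,1,1], [2:1,1,1], [2:1,1,1,1], [2:1,1,1,1], [2:1,2,2,2], [2:1,2,2,2], [2:2], [3:], [3:], [4:1], [5:1], [5:1]]


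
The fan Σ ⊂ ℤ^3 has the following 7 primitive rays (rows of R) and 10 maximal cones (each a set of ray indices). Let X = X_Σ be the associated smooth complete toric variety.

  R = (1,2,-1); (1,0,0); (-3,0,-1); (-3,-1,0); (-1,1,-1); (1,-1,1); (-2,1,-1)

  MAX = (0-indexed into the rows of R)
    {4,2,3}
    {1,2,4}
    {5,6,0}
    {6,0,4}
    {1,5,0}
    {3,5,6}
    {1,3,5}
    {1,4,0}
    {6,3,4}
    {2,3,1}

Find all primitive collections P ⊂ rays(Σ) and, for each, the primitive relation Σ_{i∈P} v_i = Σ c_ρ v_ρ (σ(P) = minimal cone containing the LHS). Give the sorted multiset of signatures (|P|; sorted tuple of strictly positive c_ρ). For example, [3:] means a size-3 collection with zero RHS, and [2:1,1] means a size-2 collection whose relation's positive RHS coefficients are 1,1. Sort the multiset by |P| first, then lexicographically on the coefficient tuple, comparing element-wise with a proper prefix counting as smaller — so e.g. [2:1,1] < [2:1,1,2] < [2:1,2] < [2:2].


Minimal non-faces — 7 found among 7 rays, 10 max cones:

  P = {4,5}:  v_{4} + v_{5} = 0 ; sig = [2:]
  P = {0,3}:  v_{0} + v_{3} = v_{6} ; sig = [2:1]
  P = {1,6}:  v_{1} + v_{6} = v_{4} ; sig = [2:1]
  P = {2,5}:  v_{2} + v_{5} = v_{1} + v_{3} ; sig = [2:1,1]
  P = {2,6}:  v_{2} + v_{6} = v_{3} + 2·v_{4} ; sig = [2:1,2]
  P = {0,2}:  v_{0} + v_{2} = 2·v_{4} ; sig = [2:2]
  P = {1,3,4}:  v_{1} + v_{3} + v_{4} = v_{2} ; sig = [3:1]

Signatures (|P|; sorted positive RHS coefficients), sorted:
{ [2:],  [2:1] ×2,  [2:1,1],  [2:1,2],  [2:2],  [3:1] }
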